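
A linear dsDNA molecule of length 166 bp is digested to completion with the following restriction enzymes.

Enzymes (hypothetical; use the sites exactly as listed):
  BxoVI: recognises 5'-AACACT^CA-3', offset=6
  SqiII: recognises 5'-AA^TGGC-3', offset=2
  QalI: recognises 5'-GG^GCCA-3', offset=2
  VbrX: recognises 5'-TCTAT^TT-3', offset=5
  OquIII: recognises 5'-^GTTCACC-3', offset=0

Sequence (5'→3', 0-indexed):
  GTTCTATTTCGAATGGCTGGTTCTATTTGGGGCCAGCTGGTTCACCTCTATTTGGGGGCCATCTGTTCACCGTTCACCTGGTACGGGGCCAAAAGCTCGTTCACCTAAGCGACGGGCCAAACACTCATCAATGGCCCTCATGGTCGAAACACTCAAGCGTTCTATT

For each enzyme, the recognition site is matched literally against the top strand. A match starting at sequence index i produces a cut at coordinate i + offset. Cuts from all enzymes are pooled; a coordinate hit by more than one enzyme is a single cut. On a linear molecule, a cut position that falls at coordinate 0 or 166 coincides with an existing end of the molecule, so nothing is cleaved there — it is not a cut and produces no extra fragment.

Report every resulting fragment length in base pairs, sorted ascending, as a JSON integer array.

[5,6,6,6,7,7,7,8,10,11,12,13,13,16,17,22]

Site scan:
  BxoVI AACACTCA/6: at [119, 147] ⇒ [125, 153]
  SqiII AATGGC/2: at [11, 129] ⇒ [13, 131]
  QalI GGGCCA/2: at [29, 55, 85, 113] ⇒ [31, 57, 87, 115]
  VbrX TCTATTT/5: at [2, 21, 46] ⇒ [7, 26, 51]
  OquIII GTTCACC/0: at [39, 64, 71, 98] ⇒ [39, 64, 71, 98]

All cut coordinates (distinct, sorted): [7, 13, 26, 31, 39, 51, 57, 64, 71, 87, 98, 115, 125, 131, 153]

Fragment lengths:
  [0,7): 7 bp
  [7,13): 6 bp
  [13,26): 13 bp
  [26,31): 5 bp
  [31,39): 8 bp
  [39,51): 12 bp
  [51,57): 6 bp
  [57,64): 7 bp
  [64,71): 7 bp
  [71,87): 16 bp
  [87,98): 11 bp
  [98,115): 17 bp
  [115,125): 10 bp
  [125,131): 6 bp
  [131,153): 22 bp
  [153,166): 13 bp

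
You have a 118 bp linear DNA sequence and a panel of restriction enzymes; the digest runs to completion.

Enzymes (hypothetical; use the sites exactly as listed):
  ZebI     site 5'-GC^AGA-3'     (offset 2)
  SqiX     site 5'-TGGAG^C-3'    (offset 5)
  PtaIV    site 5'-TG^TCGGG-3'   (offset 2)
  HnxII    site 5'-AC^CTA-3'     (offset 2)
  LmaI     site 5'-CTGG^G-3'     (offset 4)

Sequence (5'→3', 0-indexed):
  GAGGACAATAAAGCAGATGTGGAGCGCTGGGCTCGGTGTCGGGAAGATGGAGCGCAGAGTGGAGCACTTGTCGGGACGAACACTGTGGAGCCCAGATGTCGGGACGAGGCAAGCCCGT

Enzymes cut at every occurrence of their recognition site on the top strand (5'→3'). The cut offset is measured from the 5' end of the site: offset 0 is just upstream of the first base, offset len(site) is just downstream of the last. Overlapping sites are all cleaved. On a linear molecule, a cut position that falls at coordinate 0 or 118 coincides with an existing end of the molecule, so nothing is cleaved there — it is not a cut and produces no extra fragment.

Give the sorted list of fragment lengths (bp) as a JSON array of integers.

Site scan:
  ZebI (GCAGA, off=2): starts [12, 53] → cuts [14, 55]
  SqiX (TGGAGC, off=5): starts [19, 47, 59, 85] → cuts [24, 52, 64, 90]
  PtaIV (TGTCGGG, off=2): starts [36, 68, 96] → cuts [38, 70, 98]
  HnxII (ACCTA, off=2): no sites
  LmaI (CTGGG, off=4): starts [26] → cuts [30]

All cut coordinates (distinct, sorted): [14, 24, 30, 38, 52, 55, 64, 70, 90, 98]

Fragment lengths:
  [0,14): 14 bp
  [14,24): 10 bp
  [24,30): 6 bp
  [30,38): 8 bp
  [38,52): 14 bp
  [52,55): 3 bp
  [55,64): 9 bp
  [64,70): 6 bp
  [70,90): 20 bp
  [90,98): 8 bp
  [98,118): 20 bp

[3,6,6,8,8,9,10,14,14,20,20]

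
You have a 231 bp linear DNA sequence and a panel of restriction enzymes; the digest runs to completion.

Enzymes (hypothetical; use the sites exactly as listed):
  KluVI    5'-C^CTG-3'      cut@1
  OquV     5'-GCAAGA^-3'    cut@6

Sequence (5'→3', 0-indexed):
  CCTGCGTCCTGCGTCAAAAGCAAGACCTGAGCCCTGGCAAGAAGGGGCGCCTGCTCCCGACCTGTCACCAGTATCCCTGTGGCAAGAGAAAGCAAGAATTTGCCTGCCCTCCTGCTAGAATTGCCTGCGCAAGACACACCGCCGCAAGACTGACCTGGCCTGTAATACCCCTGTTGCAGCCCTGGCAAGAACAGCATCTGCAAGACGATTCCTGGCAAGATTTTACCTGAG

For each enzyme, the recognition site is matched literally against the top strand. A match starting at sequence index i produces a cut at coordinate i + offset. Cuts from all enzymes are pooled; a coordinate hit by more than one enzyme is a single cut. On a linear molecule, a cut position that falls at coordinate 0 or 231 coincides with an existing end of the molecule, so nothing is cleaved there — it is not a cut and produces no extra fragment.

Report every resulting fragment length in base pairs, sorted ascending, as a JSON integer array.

Per-enzyme occurrences:
  KluVI (CCTG, off=1): starts [0, 7, 25, 32, 49, 60, 75, 102, 110, 123, 153, 158, 169, 180, 210, 225] → cuts [1, 8, 26, 33, 50, 61, 76, 103, 111, 124, 154, 159, 170, 181, 211, 226]
  OquV (GCAAGA, off=6): starts [19, 36, 81, 91, 128, 143, 184, 199, 214] → cuts [25, 42, 87, 97, 134, 149, 190, 205, 220]

Pooled cuts: [1, 8, 25, 26, 33, 42, 50, 61, 76, 87, 97, 103, 111, 124, 134, 149, 154, 159, 170, 181, 190, 205, 211, 220, 226]

Fragments:
  [0,1): 1 bp
  [1,8): 7 bp
  [8,25): 17 bp
  [25,26): 1 bp
  [26,33): 7 bp
  [33,42): 9 bp
  [42,50): 8 bp
  [50,61): 11 bp
  [61,76): 15 bp
  [76,87): 11 bp
  [87,97): 10 bp
  [97,103): 6 bp
  [103,111): 8 bp
  [111,124): 13 bp
  [124,134): 10 bp
  [134,149): 15 bp
  [149,154): 5 bp
  [154,159): 5 bp
  [159,170): 11 bp
  [170,181): 11 bp
  [181,190): 9 bp
  [190,205): 15 bp
  [205,211): 6 bp
  [211,220): 9 bp
  [220,226): 6 bp
  [226,231): 5 bp

[1,1,5,5,5,6,6,6,7,7,8,8,9,9,9,10,10,11,11,11,11,13,15,15,15,17]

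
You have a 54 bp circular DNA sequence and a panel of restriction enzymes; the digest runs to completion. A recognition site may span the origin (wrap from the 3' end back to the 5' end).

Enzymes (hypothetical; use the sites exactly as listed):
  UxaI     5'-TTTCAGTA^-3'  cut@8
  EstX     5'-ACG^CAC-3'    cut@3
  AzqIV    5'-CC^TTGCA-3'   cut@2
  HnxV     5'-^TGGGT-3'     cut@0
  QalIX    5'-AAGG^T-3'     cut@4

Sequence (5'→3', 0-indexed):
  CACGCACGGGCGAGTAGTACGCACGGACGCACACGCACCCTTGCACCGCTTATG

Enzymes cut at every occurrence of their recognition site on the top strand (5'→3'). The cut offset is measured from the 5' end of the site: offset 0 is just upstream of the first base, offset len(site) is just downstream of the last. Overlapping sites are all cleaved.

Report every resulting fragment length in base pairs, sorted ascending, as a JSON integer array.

[5,6,8,17,18]

Scan for sites:
  UxaI (TTTCAGTA, off=8): no sites
  EstX (ACGCAC, off=3): starts [1, 18, 26, 32] → cuts [4, 21, 29, 35]
  AzqIV (CCTTGCA, off=2): starts [38] → cuts [40]
  HnxV (TGGGT, off=0): no sites
  QalIX (AAGGT, off=4): no sites

All cut coordinates (distinct, sorted): [4, 21, 29, 35, 40]

Fragment lengths:
  4→21: 17 bp
  21→29: 8 bp
  29→35: 6 bp
  35→40: 5 bp
  40→4 (wrap): 54-40+4 = 18 bp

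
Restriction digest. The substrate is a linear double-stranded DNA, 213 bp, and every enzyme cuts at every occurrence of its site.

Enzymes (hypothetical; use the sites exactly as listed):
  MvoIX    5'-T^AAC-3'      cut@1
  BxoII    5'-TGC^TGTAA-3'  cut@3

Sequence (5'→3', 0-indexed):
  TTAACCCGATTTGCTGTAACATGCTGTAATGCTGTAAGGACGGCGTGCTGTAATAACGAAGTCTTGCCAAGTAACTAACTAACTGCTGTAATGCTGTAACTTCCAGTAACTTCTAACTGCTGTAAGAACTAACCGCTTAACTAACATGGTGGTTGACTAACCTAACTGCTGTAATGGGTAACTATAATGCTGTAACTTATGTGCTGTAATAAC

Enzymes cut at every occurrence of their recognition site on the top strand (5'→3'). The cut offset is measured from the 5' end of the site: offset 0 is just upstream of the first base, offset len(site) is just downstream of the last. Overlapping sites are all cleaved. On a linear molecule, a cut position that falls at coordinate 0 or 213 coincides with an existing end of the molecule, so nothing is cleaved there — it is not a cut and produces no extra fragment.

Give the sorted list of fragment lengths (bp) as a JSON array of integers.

Site scan:
  MvoIX (TAAC, off=1): starts [1, 16, 53, 71, 75, 79, 96, 106, 113, 129, 137, 141, 157, 162, 178, 192, 209] → cuts [2, 17, 54, 72, 76, 80, 97, 107, 114, 130, 138, 142, 158, 163, 179, 193, 210]
  BxoII (TGCTGTAA, off=3): starts [11, 21, 29, 45, 83, 91, 117, 166, 187, 201] → cuts [14, 24, 32, 48, 86, 94, 120, 169, 190, 204]

All cut coordinates (distinct, sorted): [2, 14, 17, 24, 32, 48, 54, 72, 76, 80, 86, 94, 97, 107, 114, 120, 130, 138, 142, 158, 163, 169, 179, 190, 193, 204, 210]

Fragment lengths:
  [0,2): 2 bp
  [2,14): 12 bp
  [14,17): 3 bp
  [17,24): 7 bp
  [24,32): 8 bp
  [32,48): 16 bp
  [48,54): 6 bp
  [54,72): 18 bp
  [72,76): 4 bp
  [76,80): 4 bp
  [80,86): 6 bp
  [86,94): 8 bp
  [94,97): 3 bp
  [97,107): 10 bp
  [107,114): 7 bp
  [114,120): 6 bp
  [120,130): 10 bp
  [130,138): 8 bp
  [138,142): 4 bp
  [142,158): 16 bp
  [158,163): 5 bp
  [163,169): 6 bp
  [169,179): 10 bp
  [179,190): 11 bp
  [190,193): 3 bp
  [193,204): 11 bp
  [204,210): 6 bp
  [210,213): 3 bp

[2,3,3,3,3,4,4,4,5,6,6,6,6,6,7,7,8,8,8,10,10,10,11,11,12,16,16,18]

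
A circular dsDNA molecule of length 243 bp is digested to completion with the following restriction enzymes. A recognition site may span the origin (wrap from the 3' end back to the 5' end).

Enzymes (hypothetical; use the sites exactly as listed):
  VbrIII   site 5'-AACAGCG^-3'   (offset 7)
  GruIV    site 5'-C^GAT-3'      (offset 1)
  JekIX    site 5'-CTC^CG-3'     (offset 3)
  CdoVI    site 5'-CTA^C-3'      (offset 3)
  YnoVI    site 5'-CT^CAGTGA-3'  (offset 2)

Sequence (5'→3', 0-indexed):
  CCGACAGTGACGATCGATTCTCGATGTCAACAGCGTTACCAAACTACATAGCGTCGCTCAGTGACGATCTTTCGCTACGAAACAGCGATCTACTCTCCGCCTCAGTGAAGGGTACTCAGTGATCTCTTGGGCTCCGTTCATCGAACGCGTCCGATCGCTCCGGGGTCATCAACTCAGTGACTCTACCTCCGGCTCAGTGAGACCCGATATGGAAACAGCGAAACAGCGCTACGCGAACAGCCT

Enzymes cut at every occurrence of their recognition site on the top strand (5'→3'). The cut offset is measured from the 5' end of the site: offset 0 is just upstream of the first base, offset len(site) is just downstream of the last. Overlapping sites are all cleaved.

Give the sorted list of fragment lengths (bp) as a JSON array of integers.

[1,3,4,4,5,5,5,5,7,7,8,8,9,10,11,11,11,12,12,13,13,14,14,15,18,18]

Per-enzyme occurrences:
  VbrIII AACAGCG/7: at [28, 80, 213, 221] ⇒ [35, 87, 220, 228]
  GruIV CGAT/1: at [10, 14, 21, 64, 85, 151, 204] ⇒ [11, 15, 22, 65, 86, 152, 205]
  JekIX CTCCG/3: at [94, 131, 157, 186, 241] ⇒ [1, 97, 134, 160, 189]
  CdoVI CTAC/3: at [43, 74, 89, 182, 228] ⇒ [46, 77, 92, 185, 231]
  YnoVI CTCAGTGA/2: at [56, 100, 114, 172, 192] ⇒ [58, 102, 116, 174, 194]

Pooled cuts: [1, 11, 15, 22, 35, 46, 58, 65, 77, 86, 87, 92, 97, 102, 116, 134, 152, 160, 174, 185, 189, 194, 205, 220, 228, 231]

Fragment lengths:
  1→11: 10 bp
  11→15: 4 bp
  15→22: 7 bp
  22→35: 13 bp
  35→46: 11 bp
  46→58: 12 bp
  58→65: 7 bp
  65→77: 12 bp
  77→86: 9 bp
  86→87: 1 bp
  87→92: 5 bp
  92→97: 5 bp
  97→102: 5 bp
  102→116: 14 bp
  116→134: 18 bp
  134→152: 18 bp
  152→160: 8 bp
  160→174: 14 bp
  174→185: 11 bp
  185→189: 4 bp
  189→194: 5 bp
  194→205: 11 bp
  205→220: 15 bp
  220→228: 8 bp
  228→231: 3 bp
  231→1 (wrap): 243-231+1 = 13 bp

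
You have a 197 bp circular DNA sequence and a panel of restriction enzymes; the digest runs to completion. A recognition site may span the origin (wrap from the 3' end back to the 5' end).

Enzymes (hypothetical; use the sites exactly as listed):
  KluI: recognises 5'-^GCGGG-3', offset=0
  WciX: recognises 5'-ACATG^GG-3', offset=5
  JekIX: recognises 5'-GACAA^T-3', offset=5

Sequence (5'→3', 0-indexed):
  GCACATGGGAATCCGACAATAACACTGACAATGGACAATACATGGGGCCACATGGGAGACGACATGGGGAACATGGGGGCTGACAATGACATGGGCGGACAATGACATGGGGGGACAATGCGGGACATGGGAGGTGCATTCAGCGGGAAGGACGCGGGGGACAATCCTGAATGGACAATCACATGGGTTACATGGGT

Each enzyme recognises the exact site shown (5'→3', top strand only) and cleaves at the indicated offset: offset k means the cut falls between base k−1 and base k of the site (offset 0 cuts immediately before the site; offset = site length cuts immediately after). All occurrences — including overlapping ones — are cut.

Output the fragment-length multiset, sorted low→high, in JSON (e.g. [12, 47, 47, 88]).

Scan for sites:
  KluI (GCGGG, off=0): starts [119, 142, 153] → cuts [119, 142, 153]
  WciX (ACATGGG, off=5): starts [2, 39, 49, 61, 70, 88, 104, 124, 180, 189] → cuts [7, 44, 54, 66, 75, 93, 109, 129, 185, 194]
  JekIX (GACAAT, off=5): starts [14, 26, 33, 81, 97, 113, 159, 173] → cuts [19, 31, 38, 86, 102, 118, 164, 178]

Pooled cuts: [7, 19, 31, 38, 44, 54, 66, 75, 86, 93, 102, 109, 118, 119, 129, 142, 153, 164, 178, 185, 194]

Fragments:
  7→19: 12 bp
  19→31: 12 bp
  31→38: 7 bp
  38→44: 6 bp
  44→54: 10 bp
  54→66: 12 bp
  66→75: 9 bp
  75→86: 11 bp
  86→93: 7 bp
  93→102: 9 bp
  102→109: 7 bp
  109→118: 9 bp
  118→119: 1 bp
  119→129: 10 bp
  129→142: 13 bp
  142→153: 11 bp
  153→164: 11 bp
  164→178: 14 bp
  178→185: 7 bp
  185→194: 9 bp
  194→7 (wrap): 197-194+7 = 10 bp

[1,6,7,7,7,7,9,9,9,9,10,10,10,11,11,11,12,12,12,13,14]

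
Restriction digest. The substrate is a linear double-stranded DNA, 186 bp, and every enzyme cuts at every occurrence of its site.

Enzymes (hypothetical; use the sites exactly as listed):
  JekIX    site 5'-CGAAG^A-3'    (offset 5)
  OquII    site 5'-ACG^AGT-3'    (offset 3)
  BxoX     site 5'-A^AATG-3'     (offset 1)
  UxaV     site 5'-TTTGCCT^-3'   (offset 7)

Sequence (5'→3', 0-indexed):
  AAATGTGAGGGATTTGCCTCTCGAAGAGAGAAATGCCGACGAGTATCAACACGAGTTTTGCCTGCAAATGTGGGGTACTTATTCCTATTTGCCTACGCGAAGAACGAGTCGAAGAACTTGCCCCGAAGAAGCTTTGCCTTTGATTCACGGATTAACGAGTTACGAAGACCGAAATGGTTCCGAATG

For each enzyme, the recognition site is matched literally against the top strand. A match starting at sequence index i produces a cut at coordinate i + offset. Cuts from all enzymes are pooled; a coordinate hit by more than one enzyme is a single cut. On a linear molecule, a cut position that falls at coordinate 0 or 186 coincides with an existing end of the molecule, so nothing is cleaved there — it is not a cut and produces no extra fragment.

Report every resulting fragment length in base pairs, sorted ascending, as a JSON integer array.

[1,3,4,5,5,7,8,8,10,10,10,11,12,14,14,18,18,28]

Per-enzyme occurrences:
  JekIX (CGAAGA, off=5): starts [21, 97, 109, 123, 162] → cuts [26, 102, 114, 128, 167]
  OquII (ACGAGT, off=3): starts [38, 50, 103, 154] → cuts [41, 53, 106, 157]
  BxoX (AAATG, off=1): starts [0, 30, 65, 171] → cuts [1, 31, 66, 172]
  UxaV (TTTGCCT, off=7): starts [12, 56, 87, 132] → cuts [19, 63, 94, 139]

Pooled cuts: [1, 19, 26, 31, 41, 53, 63, 66, 94, 102, 106, 114, 128, 139, 157, 167, 172]

Fragment lengths:
  [0,1): 1 bp
  [1,19): 18 bp
  [19,26): 7 bp
  [26,31): 5 bp
  [31,41): 10 bp
  [41,53): 12 bp
  [53,63): 10 bp
  [63,66): 3 bp
  [66,94): 28 bp
  [94,102): 8 bp
  [102,106): 4 bp
  [106,114): 8 bp
  [114,128): 14 bp
  [128,139): 11 bp
  [139,157): 18 bp
  [157,167): 10 bp
  [167,172): 5 bp
  [172,186): 14 bp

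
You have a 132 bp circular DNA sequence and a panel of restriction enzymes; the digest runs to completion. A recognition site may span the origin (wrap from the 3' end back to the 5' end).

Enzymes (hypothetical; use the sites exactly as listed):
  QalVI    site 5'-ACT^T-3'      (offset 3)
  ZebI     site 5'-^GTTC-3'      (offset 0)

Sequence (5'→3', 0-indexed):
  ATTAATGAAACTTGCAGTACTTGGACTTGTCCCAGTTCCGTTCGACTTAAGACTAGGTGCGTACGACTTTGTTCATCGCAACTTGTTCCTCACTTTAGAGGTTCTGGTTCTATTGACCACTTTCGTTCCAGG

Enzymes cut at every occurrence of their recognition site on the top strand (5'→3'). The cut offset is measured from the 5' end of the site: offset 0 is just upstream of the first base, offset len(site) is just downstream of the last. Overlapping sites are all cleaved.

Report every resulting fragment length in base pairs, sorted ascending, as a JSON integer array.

[1,2,3,5,6,6,6,7,8,9,10,13,15,20,21]

Scan for sites:
  QalVI ACTT/3: at [9, 18, 24, 44, 65, 80, 91, 118] ⇒ [12, 21, 27, 47, 68, 83, 94, 121]
  ZebI GTTC/0: at [34, 39, 70, 84, 100, 106, 124] ⇒ [34, 39, 70, 84, 100, 106, 124]

Pooled cuts: [12, 21, 27, 34, 39, 47, 68, 70, 83, 84, 94, 100, 106, 121, 124]

Fragment lengths:
  12→21: 9 bp
  21→27: 6 bp
  27→34: 7 bp
  34→39: 5 bp
  39→47: 8 bp
  47→68: 21 bp
  68→70: 2 bp
  70→83: 13 bp
  83→84: 1 bp
  84→94: 10 bp
  94→100: 6 bp
  100→106: 6 bp
  106→121: 15 bp
  121→124: 3 bp
  124→12 (wrap): 132-124+12 = 20 bp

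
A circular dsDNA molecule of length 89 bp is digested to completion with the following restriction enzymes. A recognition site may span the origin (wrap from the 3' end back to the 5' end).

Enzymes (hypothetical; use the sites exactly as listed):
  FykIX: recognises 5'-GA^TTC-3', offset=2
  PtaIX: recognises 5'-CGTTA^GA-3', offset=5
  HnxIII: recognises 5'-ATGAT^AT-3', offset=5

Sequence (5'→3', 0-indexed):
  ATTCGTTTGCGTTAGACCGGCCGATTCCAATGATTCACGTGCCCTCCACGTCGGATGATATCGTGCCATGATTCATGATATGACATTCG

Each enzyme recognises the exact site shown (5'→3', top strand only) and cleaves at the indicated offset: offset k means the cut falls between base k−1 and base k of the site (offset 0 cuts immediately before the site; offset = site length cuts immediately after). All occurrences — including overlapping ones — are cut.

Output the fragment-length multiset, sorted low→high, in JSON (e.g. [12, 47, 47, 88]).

[8,9,10,11,12,13,26]

Scan for sites:
  FykIX (GATTC, off=2): starts [22, 31, 69, 88] → cuts [1, 24, 33, 71]
  PtaIX (CGTTAGA, off=5): starts [9] → cuts [14]
  HnxIII (ATGATAT, off=5): starts [54, 74] → cuts [59, 79]

Pooled cuts: [1, 14, 24, 33, 59, 71, 79]

Fragment lengths:
  1→14: 13 bp
  14→24: 10 bp
  24→33: 9 bp
  33→59: 26 bp
  59→71: 12 bp
  71→79: 8 bp
  79→1 (wrap): 89-79+1 = 11 bp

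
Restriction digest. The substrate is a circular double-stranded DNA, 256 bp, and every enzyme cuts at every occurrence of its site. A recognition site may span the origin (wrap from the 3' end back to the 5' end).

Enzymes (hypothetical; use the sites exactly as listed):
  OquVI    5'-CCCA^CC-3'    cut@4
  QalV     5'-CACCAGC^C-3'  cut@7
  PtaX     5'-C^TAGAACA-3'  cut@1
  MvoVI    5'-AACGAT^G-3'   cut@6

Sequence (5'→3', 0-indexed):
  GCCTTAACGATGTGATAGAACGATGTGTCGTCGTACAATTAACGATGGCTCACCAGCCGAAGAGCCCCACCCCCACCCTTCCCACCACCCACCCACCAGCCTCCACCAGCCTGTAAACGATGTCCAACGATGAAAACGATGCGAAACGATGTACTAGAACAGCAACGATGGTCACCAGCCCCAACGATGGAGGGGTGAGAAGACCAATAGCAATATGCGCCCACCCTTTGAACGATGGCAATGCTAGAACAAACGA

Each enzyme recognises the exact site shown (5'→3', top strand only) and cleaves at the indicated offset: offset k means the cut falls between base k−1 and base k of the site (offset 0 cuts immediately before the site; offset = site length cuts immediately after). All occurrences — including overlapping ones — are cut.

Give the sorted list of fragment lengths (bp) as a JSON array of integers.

[4,4,5,6,7,8,9,9,9,10,10,10,10,11,11,12,13,13,15,22,23,35]

Scan for sites:
  OquVI (CCCACC, off=4): starts [65, 71, 80, 87, 91, 219] → cuts [69, 75, 84, 91, 95, 223]
  QalV (CACCAGCC, off=7): starts [50, 93, 103, 172] → cuts [57, 100, 110, 179]
  PtaX (CTAGAACA, off=1): starts [153, 243] → cuts [154, 244]
  MvoVI (AACGATG, off=6): starts [5, 18, 40, 115, 125, 134, 144, 163, 182, 230] → cuts [11, 24, 46, 121, 131, 140, 150, 169, 188, 236]

All cut coordinates (distinct, sorted): [11, 24, 46, 57, 69, 75, 84, 91, 95, 100, 110, 121, 131, 140, 150, 154, 169, 179, 188, 223, 236, 244]

Fragment lengths:
  11→24: 13 bp
  24→46: 22 bp
  46→57: 11 bp
  57→69: 12 bp
  69→75: 6 bp
  75→84: 9 bp
  84→91: 7 bp
  91→95: 4 bp
  95→100: 5 bp
  100→110: 10 bp
  110→121: 11 bp
  121→131: 10 bp
  131→140: 9 bp
  140→150: 10 bp
  150→154: 4 bp
  154→169: 15 bp
  169→179: 10 bp
  179→188: 9 bp
  188→223: 35 bp
  223→236: 13 bp
  236→244: 8 bp
  244→11 (wrap): 256-244+11 = 23 bp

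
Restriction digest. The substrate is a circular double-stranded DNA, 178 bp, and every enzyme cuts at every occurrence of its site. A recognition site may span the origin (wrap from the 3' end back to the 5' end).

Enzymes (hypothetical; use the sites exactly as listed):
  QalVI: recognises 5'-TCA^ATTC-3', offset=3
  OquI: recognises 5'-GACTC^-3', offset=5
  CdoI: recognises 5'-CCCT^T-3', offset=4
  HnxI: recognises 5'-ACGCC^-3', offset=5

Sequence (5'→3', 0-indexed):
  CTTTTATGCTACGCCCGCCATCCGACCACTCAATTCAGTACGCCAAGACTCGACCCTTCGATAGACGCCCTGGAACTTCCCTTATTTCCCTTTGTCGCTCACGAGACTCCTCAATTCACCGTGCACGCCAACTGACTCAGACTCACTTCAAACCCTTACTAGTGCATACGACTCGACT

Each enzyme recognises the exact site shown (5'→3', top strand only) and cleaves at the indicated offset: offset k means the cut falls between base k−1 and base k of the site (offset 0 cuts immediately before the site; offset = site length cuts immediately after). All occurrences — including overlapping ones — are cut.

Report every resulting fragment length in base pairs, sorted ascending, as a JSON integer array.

[4,5,6,6,7,9,9,12,12,12,13,14,16,17,18,18]

Site scan:
  QalVI (TCAATTC, off=3): starts [29, 110] → cuts [32, 113]
  OquI (GACTC, off=5): starts [46, 104, 133, 139, 169, 174] → cuts [1, 51, 109, 138, 144, 174]
  CdoI (CCCTT, off=4): starts [53, 78, 87, 152] → cuts [57, 82, 91, 156]
  HnxI (ACGCC, off=5): starts [10, 39, 64, 124] → cuts [15, 44, 69, 129]

All cut coordinates (distinct, sorted): [1, 15, 32, 44, 51, 57, 69, 82, 91, 109, 113, 129, 138, 144, 156, 174]

Fragment lengths:
  1→15: 14 bp
  15→32: 17 bp
  32→44: 12 bp
  44→51: 7 bp
  51→57: 6 bp
  57→69: 12 bp
  69→82: 13 bp
  82→91: 9 bp
  91→109: 18 bp
  109→113: 4 bp
  113→129: 16 bp
  129→138: 9 bp
  138→144: 6 bp
  144→156: 12 bp
  156→174: 18 bp
  174→1 (wrap): 178-174+1 = 5 bp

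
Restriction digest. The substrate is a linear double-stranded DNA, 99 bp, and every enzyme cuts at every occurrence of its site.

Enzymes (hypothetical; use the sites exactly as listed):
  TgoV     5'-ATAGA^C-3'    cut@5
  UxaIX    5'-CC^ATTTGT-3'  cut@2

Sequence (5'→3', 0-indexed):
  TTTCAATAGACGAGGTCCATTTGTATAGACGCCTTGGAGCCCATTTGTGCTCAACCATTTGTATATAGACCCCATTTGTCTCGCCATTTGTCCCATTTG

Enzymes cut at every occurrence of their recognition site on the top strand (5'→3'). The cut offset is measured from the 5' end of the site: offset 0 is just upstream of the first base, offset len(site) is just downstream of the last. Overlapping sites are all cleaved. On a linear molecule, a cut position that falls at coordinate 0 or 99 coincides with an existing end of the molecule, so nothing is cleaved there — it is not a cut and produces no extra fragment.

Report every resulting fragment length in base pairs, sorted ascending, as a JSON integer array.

Site scan:
  TgoV (ATAGAC, off=5): starts [5, 24, 64] → cuts [10, 29, 69]
  UxaIX (CCATTTGT, off=2): starts [16, 40, 54, 71, 83] → cuts [18, 42, 56, 73, 85]

All cut coordinates (distinct, sorted): [10, 18, 29, 42, 56, 69, 73, 85]

Fragment lengths:
  [0,10): 10 bp
  [10,18): 8 bp
  [18,29): 11 bp
  [29,42): 13 bp
  [42,56): 14 bp
  [56,69): 13 bp
  [69,73): 4 bp
  [73,85): 12 bp
  [85,99): 14 bp

[4,8,10,11,12,13,13,14,14]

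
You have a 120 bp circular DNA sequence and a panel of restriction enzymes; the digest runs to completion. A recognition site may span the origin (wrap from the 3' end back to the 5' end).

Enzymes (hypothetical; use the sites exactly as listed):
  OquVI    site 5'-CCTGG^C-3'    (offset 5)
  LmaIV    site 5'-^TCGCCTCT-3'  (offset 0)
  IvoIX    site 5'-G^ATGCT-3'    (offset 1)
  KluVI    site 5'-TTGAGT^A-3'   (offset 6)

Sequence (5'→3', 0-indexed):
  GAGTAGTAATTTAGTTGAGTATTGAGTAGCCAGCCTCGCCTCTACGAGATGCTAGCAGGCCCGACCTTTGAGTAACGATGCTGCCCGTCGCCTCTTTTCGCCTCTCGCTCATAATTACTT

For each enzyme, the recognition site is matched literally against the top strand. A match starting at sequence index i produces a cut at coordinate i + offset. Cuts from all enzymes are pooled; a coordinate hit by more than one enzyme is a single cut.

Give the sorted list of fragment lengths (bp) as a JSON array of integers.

Site scan:
  OquVI (CCTGGC, off=5): no sites
  LmaIV (TCGCCTCT, off=0): starts [35, 87, 97] → cuts [35, 87, 97]
  IvoIX (GATGCT, off=1): starts [47, 76] → cuts [48, 77]
  KluVI (TTGAGTA, off=6): starts [14, 21, 67, 118] → cuts [4, 20, 27, 73]

All cut coordinates (distinct, sorted): [4, 20, 27, 35, 48, 73, 77, 87, 97]

Fragment lengths:
  4→20: 16 bp
  20→27: 7 bp
  27→35: 8 bp
  35→48: 13 bp
  48→73: 25 bp
  73→77: 4 bp
  77→87: 10 bp
  87→97: 10 bp
  97→4 (wrap): 120-97+4 = 27 bp

[4,7,8,10,10,13,16,25,27]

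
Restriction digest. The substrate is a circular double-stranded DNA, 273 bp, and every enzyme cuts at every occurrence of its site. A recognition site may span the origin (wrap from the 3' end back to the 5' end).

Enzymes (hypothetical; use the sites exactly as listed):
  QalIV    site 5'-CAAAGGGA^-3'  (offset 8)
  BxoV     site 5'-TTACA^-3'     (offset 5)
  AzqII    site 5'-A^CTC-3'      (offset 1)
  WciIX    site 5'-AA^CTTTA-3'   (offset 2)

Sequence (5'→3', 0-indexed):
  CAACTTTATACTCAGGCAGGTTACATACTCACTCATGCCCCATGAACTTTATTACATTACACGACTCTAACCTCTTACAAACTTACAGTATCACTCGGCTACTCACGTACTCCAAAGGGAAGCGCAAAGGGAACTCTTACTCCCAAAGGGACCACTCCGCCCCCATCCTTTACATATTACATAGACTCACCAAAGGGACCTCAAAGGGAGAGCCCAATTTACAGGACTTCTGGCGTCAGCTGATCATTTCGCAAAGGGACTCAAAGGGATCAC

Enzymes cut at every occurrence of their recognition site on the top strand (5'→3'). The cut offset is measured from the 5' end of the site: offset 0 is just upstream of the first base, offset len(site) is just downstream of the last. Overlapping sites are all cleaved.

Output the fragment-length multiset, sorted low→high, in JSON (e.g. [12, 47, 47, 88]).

Scan for sites:
  QalIV (CAAAGGGA, off=8): starts [112, 124, 143, 190, 201, 251, 261] → cuts [120, 132, 151, 198, 209, 259, 269]
  BxoV (TTACA, off=5): starts [20, 51, 56, 74, 82, 169, 176, 218] → cuts [25, 56, 61, 79, 87, 174, 181, 223]
  AzqII (ACTC, off=1): starts [9, 26, 30, 63, 92, 100, 108, 132, 138, 153, 184, 258] → cuts [10, 27, 31, 64, 93, 101, 109, 133, 139, 154, 185, 259]
  WciIX (AACTTTA, off=2): starts [1, 44] → cuts [3, 46]

Pooled cuts: [3, 10, 25, 27, 31, 46, 56, 61, 64, 79, 87, 93, 101, 109, 120, 132, 133, 139, 151, 154, 174, 181, 185, 198, 209, 223, 259, 269]

Fragments:
  3→10: 7 bp
  10→25: 15 bp
  25→27: 2 bp
  27→31: 4 bp
  31→46: 15 bp
  46→56: 10 bp
  56→61: 5 bp
  61→64: 3 bp
  64→79: 15 bp
  79→87: 8 bp
  87→93: 6 bp
  93→101: 8 bp
  101→109: 8 bp
  109→120: 11 bp
  120→132: 12 bp
  132→133: 1 bp
  133→139: 6 bp
  139→151: 12 bp
  151→154: 3 bp
  154→174: 20 bp
  174→181: 7 bp
  181→185: 4 bp
  185→198: 13 bp
  198→209: 11 bp
  209→223: 14 bp
  223→259: 36 bp
  259→269: 10 bp
  269→3 (wrap): 273-269+3 = 7 bp

[1,2,3,3,4,4,5,6,6,7,7,7,8,8,8,10,10,11,11,12,12,13,14,15,15,15,20,36]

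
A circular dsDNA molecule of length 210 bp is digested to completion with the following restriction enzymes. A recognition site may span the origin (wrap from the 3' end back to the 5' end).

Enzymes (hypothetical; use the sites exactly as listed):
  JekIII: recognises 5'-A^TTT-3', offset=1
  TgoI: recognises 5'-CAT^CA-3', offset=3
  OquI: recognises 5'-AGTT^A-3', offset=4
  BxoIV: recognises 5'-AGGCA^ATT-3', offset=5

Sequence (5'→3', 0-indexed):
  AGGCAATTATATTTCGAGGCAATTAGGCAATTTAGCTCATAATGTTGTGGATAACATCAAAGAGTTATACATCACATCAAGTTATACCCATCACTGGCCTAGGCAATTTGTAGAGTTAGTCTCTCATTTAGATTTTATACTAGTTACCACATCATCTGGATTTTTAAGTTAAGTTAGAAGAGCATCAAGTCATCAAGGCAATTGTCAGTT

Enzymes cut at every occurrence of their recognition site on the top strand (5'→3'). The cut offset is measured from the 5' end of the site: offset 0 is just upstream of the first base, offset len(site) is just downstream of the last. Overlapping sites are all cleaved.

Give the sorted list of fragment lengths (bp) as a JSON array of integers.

[1,1,5,5,5,6,6,6,6,7,7,8,8,8,8,9,9,10,10,10,10,11,13,14,27]

Scan for sites:
  JekIII ATTT/1: at [10, 29, 105, 125, 131, 159] ⇒ [11, 30, 106, 126, 132, 160]
  TgoI CATCA/3: at [54, 69, 74, 88, 149, 182, 190] ⇒ [57, 72, 77, 91, 152, 185, 193]
  OquI AGTTA/4: at [62, 79, 113, 141, 166, 171, 206] ⇒ [0, 66, 83, 117, 145, 170, 175]
  BxoIV AGGCAATT/5: at [0, 16, 24, 100, 195] ⇒ [5, 21, 29, 105, 200]

All cut coordinates (distinct, sorted): [0, 5, 11, 21, 29, 30, 57, 66, 72, 77, 83, 91, 105, 106, 117, 126, 132, 145, 152, 160, 170, 175, 185, 193, 200]

Fragment lengths:
  0→5: 5 bp
  5→11: 6 bp
  11→21: 10 bp
  21→29: 8 bp
  29→30: 1 bp
  30→57: 27 bp
  57→66: 9 bp
  66→72: 6 bp
  72→77: 5 bp
  77→83: 6 bp
  83→91: 8 bp
  91→105: 14 bp
  105→106: 1 bp
  106→117: 11 bp
  117→126: 9 bp
  126→132: 6 bp
  132→145: 13 bp
  145→152: 7 bp
  152→160: 8 bp
  160→170: 10 bp
  170→175: 5 bp
  175→185: 10 bp
  185→193: 8 bp
  193→200: 7 bp
  200→0 (wrap): 210-200+0 = 10 bp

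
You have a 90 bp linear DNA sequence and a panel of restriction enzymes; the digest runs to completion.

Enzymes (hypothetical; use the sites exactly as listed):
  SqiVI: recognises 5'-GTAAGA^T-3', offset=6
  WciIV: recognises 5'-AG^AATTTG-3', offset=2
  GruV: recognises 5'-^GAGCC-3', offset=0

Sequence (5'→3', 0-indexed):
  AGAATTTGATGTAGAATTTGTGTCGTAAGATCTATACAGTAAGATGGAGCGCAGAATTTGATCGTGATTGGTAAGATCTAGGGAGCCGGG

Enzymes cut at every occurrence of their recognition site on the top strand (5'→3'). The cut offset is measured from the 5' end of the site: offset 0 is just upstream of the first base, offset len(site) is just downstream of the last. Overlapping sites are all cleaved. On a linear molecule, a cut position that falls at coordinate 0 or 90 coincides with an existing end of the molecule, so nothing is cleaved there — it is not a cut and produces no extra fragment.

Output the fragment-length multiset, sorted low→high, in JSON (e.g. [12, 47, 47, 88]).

[2,6,8,10,12,14,16,22]

Per-enzyme occurrences:
  SqiVI (GTAAGAT, off=6): starts [24, 38, 70] → cuts [30, 44, 76]
  WciIV (AGAATTTG, off=2): starts [0, 12, 52] → cuts [2, 14, 54]
  GruV (GAGCC, off=0): starts [82] → cuts [82]

Pooled cuts: [2, 14, 30, 44, 54, 76, 82]

Fragment lengths:
  [0,2): 2 bp
  [2,14): 12 bp
  [14,30): 16 bp
  [30,44): 14 bp
  [44,54): 10 bp
  [54,76): 22 bp
  [76,82): 6 bp
  [82,90): 8 bp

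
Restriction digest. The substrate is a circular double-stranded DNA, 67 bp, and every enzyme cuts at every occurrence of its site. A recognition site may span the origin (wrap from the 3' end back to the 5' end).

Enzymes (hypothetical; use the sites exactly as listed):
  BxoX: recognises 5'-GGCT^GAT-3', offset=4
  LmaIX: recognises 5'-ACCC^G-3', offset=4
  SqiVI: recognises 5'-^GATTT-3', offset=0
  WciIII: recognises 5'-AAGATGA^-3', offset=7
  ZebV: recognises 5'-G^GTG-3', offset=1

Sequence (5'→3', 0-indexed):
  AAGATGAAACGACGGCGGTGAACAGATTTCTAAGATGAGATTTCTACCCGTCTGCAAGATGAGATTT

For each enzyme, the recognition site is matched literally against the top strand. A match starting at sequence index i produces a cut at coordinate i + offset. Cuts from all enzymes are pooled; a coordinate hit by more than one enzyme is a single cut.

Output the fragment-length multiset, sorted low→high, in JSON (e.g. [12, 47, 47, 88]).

Site scan:
  BxoX (GGCTGAT, off=4): no sites
  LmaIX ACCCG/4: at [45] ⇒ [49]
  SqiVI GATTT/0: at [24, 38, 62] ⇒ [24, 38, 62]
  WciIII AAGATGA/7: at [0, 31, 55] ⇒ [7, 38, 62]
  ZebV GGTG/1: at [16] ⇒ [17]

Pooled cuts: [7, 17, 24, 38, 49, 62]

Fragment lengths:
  7→17: 10 bp
  17→24: 7 bp
  24→38: 14 bp
  38→49: 11 bp
  49→62: 13 bp
  62→7 (wrap): 67-62+7 = 12 bp

[7,10,11,12,13,14]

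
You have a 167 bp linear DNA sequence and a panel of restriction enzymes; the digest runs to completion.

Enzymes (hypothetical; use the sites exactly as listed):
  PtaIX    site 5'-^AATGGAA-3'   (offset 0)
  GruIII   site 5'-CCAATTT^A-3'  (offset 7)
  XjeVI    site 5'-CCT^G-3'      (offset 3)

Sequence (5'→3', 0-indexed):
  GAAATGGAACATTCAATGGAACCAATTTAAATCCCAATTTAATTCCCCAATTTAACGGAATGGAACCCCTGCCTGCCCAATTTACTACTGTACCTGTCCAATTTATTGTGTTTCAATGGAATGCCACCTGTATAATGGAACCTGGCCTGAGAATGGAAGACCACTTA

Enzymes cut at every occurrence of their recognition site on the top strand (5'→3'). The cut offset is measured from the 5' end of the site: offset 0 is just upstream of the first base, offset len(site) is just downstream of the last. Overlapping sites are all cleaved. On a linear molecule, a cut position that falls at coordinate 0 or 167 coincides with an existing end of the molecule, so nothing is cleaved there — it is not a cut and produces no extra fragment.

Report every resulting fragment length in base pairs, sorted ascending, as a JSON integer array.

[2,3,4,4,5,5,9,9,10,10,12,12,12,12,13,14,15,16]

Scan for sites:
  PtaIX (AATGGAA, off=0): starts [2, 14, 58, 114, 133, 151] → cuts [2, 14, 58, 114, 133, 151]
  GruIII (CCAATTTA, off=7): starts [21, 33, 46, 76, 97] → cuts [28, 40, 53, 83, 104]
  XjeVI (CCTG, off=3): starts [67, 71, 92, 126, 140, 145] → cuts [70, 74, 95, 129, 143, 148]

Pooled cuts: [2, 14, 28, 40, 53, 58, 70, 74, 83, 95, 104, 114, 129, 133, 143, 148, 151]

Fragment lengths:
  [0,2): 2 bp
  [2,14): 12 bp
  [14,28): 14 bp
  [28,40): 12 bp
  [40,53): 13 bp
  [53,58): 5 bp
  [58,70): 12 bp
  [70,74): 4 bp
  [74,83): 9 bp
  [83,95): 12 bp
  [95,104): 9 bp
  [104,114): 10 bp
  [114,129): 15 bp
  [129,133): 4 bp
  [133,143): 10 bp
  [143,148): 5 bp
  [148,151): 3 bp
  [151,167): 16 bp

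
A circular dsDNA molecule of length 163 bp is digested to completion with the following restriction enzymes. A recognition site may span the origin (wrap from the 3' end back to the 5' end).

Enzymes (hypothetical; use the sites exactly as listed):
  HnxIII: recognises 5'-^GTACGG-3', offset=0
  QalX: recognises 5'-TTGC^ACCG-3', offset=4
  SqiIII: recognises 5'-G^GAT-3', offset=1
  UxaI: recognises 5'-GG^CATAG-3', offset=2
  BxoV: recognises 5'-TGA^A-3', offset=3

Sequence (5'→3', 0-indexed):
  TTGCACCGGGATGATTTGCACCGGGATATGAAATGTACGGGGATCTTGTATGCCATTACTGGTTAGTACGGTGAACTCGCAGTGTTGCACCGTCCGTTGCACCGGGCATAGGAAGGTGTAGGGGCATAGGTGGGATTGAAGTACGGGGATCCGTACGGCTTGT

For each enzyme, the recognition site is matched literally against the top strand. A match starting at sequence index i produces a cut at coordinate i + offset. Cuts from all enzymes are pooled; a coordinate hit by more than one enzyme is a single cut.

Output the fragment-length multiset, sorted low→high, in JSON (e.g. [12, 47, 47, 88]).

Per-enzyme occurrences:
  HnxIII GTACGG/0: at [34, 65, 140, 152] ⇒ [34, 65, 140, 152]
  QalX TTGCACCG/4: at [0, 15, 84, 96] ⇒ [4, 19, 88, 100]
  SqiIII GGAT/1: at [8, 23, 40, 132, 146] ⇒ [9, 24, 41, 133, 147]
  UxaI GGCATAG/2: at [104, 122] ⇒ [106, 124]
  BxoV TGAA/3: at [28, 71, 136] ⇒ [31, 74, 139]

All cut coordinates (distinct, sorted): [4, 9, 19, 24, 31, 34, 41, 65, 74, 88, 100, 106, 124, 133, 139, 140, 147, 152]

Fragment lengths:
  4→9: 5 bp
  9→19: 10 bp
  19→24: 5 bp
  24→31: 7 bp
  31→34: 3 bp
  34→41: 7 bp
  41→65: 24 bp
  65→74: 9 bp
  74→88: 14 bp
  88→100: 12 bp
  100→106: 6 bp
  106→124: 18 bp
  124→133: 9 bp
  133→139: 6 bp
  139→140: 1 bp
  140→147: 7 bp
  147→152: 5 bp
  152→4 (wrap): 163-152+4 = 15 bp

[1,3,5,5,5,6,6,7,7,7,9,9,10,12,14,15,18,24]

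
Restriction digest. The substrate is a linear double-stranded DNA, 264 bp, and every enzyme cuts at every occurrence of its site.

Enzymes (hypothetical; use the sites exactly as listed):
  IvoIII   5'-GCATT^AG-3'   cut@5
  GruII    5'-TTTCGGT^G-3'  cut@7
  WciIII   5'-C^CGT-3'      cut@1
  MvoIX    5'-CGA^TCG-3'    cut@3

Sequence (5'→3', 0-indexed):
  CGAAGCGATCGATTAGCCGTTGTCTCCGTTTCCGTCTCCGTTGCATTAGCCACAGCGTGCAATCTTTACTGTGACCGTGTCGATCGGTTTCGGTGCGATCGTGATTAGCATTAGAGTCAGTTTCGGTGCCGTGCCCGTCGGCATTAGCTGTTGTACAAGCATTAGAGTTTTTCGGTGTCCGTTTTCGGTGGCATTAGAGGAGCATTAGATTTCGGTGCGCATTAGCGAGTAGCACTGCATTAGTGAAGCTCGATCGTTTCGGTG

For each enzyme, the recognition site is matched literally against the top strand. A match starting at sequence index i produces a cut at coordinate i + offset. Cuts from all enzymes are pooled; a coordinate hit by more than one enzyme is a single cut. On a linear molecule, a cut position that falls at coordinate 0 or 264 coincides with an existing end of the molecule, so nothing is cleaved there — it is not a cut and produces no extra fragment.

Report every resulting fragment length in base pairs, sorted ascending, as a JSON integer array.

[1,2,3,4,6,6,6,6,7,8,8,9,9,9,10,10,10,10,11,11,12,13,14,15,18,18,28]

Per-enzyme occurrences:
  IvoIII GCATTAG/5: at [42, 107, 140, 158, 190, 201, 218, 236] ⇒ [47, 112, 145, 163, 195, 206, 223, 241]
  GruII TTTCGGTG/7: at [87, 120, 169, 182, 209, 256] ⇒ [94, 127, 176, 189, 216, 263]
  WciIII CCGT/1: at [16, 25, 31, 37, 74, 128, 134, 178] ⇒ [17, 26, 32, 38, 75, 129, 135, 179]
  MvoIX CGATCG/3: at [5, 80, 95, 250] ⇒ [8, 83, 98, 253]

Pooled cuts: [8, 17, 26, 32, 38, 47, 75, 83, 94, 98, 112, 127, 129, 135, 145, 163, 176, 179, 189, 195, 206, 216, 223, 241, 253, 263]

Fragment lengths:
  [0,8): 8 bp
  [8,17): 9 bp
  [17,26): 9 bp
  [26,32): 6 bp
  [32,38): 6 bp
  [38,47): 9 bp
  [47,75): 28 bp
  [75,83): 8 bp
  [83,94): 11 bp
  [94,98): 4 bp
  [98,112): 14 bp
  [112,127): 15 bp
  [127,129): 2 bp
  [129,135): 6 bp
  [135,145): 10 bp
  [145,163): 18 bp
  [163,176): 13 bp
  [176,179): 3 bp
  [179,189): 10 bp
  [189,195): 6 bp
  [195,206): 11 bp
  [206,216): 10 bp
  [216,223): 7 bp
  [223,241): 18 bp
  [241,253): 12 bp
  [253,263): 10 bp
  [263,264): 1 bp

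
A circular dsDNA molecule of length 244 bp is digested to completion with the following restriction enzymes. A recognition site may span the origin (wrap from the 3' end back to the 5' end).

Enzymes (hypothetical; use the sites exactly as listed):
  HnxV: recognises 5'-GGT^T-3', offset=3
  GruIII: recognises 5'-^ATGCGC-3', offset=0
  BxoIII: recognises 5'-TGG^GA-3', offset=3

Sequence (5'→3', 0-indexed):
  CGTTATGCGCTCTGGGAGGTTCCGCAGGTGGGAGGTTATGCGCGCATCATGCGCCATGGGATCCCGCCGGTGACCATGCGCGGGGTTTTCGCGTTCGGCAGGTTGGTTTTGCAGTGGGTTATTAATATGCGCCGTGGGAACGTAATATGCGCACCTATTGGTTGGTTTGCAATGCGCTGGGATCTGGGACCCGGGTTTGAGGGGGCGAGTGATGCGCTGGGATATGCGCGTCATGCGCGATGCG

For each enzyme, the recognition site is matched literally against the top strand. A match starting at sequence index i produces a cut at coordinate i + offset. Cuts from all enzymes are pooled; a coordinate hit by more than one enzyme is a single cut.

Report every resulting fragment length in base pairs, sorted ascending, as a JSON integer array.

Site scan:
  HnxV (GGTT, off=3): starts [17, 33, 83, 100, 104, 116, 159, 163, 193] → cuts [20, 36, 86, 103, 107, 119, 162, 166, 196]
  GruIII (ATGCGC, off=0): starts [4, 37, 48, 75, 126, 146, 171, 211, 223, 232, 239] → cuts [4, 37, 48, 75, 126, 146, 171, 211, 223, 232, 239]
  BxoIII (TGGGA, off=3): starts [12, 28, 56, 134, 177, 184, 217] → cuts [15, 31, 59, 137, 180, 187, 220]

Pooled cuts: [4, 15, 20, 31, 36, 37, 48, 59, 75, 86, 103, 107, 119, 126, 137, 146, 162, 166, 171, 180, 187, 196, 211, 220, 223, 232, 239]

Fragment lengths:
  4→15: 11 bp
  15→20: 5 bp
  20→31: 11 bp
  31→36: 5 bp
  36→37: 1 bp
  37→48: 11 bp
  48→59: 11 bp
  59→75: 16 bp
  75→86: 11 bp
  86→103: 17 bp
  103→107: 4 bp
  107→119: 12 bp
  119→126: 7 bp
  126→137: 11 bp
  137→146: 9 bp
  146→162: 16 bp
  162→166: 4 bp
  166→171: 5 bp
  171→180: 9 bp
  180→187: 7 bp
  187→196: 9 bp
  196→211: 15 bp
  211→220: 9 bp
  220→223: 3 bp
  223→232: 9 bp
  232→239: 7 bp
  239→4 (wrap): 244-239+4 = 9 bp

[1,3,4,4,5,5,5,7,7,7,9,9,9,9,9,9,11,11,11,11,11,11,12,15,16,16,17]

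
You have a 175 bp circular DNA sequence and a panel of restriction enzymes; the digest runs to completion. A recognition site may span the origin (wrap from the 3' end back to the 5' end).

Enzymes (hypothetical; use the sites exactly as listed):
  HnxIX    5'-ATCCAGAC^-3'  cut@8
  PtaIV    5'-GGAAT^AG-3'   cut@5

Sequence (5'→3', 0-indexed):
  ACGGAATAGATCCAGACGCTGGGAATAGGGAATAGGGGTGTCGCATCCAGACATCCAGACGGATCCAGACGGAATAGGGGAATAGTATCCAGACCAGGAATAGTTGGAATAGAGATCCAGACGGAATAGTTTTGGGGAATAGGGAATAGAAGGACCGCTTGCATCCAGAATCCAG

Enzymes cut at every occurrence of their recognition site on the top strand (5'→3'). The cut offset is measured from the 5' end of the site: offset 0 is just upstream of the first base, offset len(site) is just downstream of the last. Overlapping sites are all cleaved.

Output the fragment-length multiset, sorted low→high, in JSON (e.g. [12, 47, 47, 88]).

Scan for sites:
  HnxIX ATCCAGAC/8: at [9, 44, 52, 62, 86, 114, 169] ⇒ [2, 17, 52, 60, 70, 94, 122]
  PtaIV GGAATAG/5: at [2, 21, 28, 70, 78, 96, 105, 122, 135, 142] ⇒ [7, 26, 33, 75, 83, 101, 110, 127, 140, 147]

All cut coordinates (distinct, sorted): [2, 7, 17, 26, 33, 52, 60, 70, 75, 83, 94, 101, 110, 122, 127, 140, 147]

Fragment lengths:
  2→7: 5 bp
  7→17: 10 bp
  17→26: 9 bp
  26→33: 7 bp
  33→52: 19 bp
  52→60: 8 bp
  60→70: 10 bp
  70→75: 5 bp
  75→83: 8 bp
  83→94: 11 bp
  94→101: 7 bp
  101→110: 9 bp
  110→122: 12 bp
  122→127: 5 bp
  127→140: 13 bp
  140→147: 7 bp
  147→2 (wrap): 175-147+2 = 30 bp

[5,5,5,7,7,7,8,8,9,9,10,10,11,12,13,19,30]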